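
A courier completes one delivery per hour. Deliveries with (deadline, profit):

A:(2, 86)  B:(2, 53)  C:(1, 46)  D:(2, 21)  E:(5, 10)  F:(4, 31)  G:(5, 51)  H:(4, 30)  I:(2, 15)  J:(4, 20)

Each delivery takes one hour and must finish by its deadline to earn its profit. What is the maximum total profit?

251

Sort by profit descending; place each in the latest free slot ≤ its deadline.
By profit: A(d2,86), B(d2,53), G(d5,51), C(d1,46), F(d4,31), H(d4,30), D(d2,21), J(d4,20), I(d2,15), E(d5,10)
A→slot 2; B→slot 1; G→slot 5; C skipped; F→slot 4; H→slot 3; D skipped; J skipped; I skipped; E skipped.
Profit = 53 + 86 + 30 + 31 + 51 = 251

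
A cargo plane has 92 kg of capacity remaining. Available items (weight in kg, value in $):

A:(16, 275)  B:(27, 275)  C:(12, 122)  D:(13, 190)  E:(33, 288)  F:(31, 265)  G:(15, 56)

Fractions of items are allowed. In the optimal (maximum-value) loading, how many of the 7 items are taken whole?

4

Ratios (sorted): A 17.19, D 14.62, B 10.19, C 10.17, E 8.73, F 8.55, G 3.73
take A (16 @ 275); take D (13 @ 190); take B (27 @ 275); take C (12 @ 122); take 24/33 of E → 209.45. Capacity used 92/92.
4 item(s) taken whole; one partial (take 24/33 of E).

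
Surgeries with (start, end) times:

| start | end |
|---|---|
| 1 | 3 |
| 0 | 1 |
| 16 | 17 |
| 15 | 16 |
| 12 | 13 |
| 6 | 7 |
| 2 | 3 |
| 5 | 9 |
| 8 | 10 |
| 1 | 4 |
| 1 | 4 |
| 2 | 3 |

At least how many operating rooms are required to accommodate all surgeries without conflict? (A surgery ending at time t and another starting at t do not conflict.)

Count concurrent intervals with a sweep; the peak is the room count.
Events (time:±→running): 0:+→1 1:-→0 1:+→1 1:+→2 1:+→3 2:+→4 2:+→5 … peak 5.

5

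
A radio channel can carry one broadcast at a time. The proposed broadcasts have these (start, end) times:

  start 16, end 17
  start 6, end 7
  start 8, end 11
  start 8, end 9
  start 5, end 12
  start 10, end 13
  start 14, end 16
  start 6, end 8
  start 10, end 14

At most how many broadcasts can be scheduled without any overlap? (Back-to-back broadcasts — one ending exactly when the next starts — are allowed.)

5

By end time: (6,7), (6,8), (8,9), (8,11), (5,12), (10,13), (10,14), (14,16), (16,17).
Pick (6,7); next start ≥ 7 → (8,9); next start ≥ 9 → (10,13); next start ≥ 13 → (14,16); next start ≥ 16 → (16,17).
Selected 5 broadcasts.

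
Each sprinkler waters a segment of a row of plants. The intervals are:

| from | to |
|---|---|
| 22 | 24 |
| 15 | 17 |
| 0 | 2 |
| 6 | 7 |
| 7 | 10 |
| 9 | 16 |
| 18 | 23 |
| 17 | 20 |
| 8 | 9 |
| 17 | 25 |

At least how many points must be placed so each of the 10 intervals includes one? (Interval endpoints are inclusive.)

5

Sorted: [0,2] [6,7] [8,9] [7,10] [9,16] [15,17] [17,20] [18,23] [22,24] [17,25]
{[0,2]} hit by 2; {[6,7]} hit by 7; {[8,9],[7,10],[9,16]} hit by 9; {[15,17],[17,20]} hit by 17; {[18,23],[22,24],[17,25]} hit by 23.
Points: 2, 7, 9, 17, 23 (5 total).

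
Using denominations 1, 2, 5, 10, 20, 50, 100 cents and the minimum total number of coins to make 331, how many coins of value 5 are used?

0

Greedy: take as many of the largest coin as possible, then repeat with the remainder.
331 = 3×100 + 1×20 + 1×10 + 1×1
Count of 5: 0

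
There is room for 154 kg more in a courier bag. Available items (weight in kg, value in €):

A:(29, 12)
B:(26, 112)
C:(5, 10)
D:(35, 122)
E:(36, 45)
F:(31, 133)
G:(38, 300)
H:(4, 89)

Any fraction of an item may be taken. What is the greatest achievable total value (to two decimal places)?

784.75

Ratios (sorted): H 22.25, G 7.89, B 4.31, F 4.29, D 3.49, C 2.00, E 1.25, A 0.41
take H (4 @ 89); take G (38 @ 300); take B (26 @ 112); take F (31 @ 133); take D (35 @ 122); take C (5 @ 10); take 15/36 of E → 18.75. Capacity used 154/154.
Total value = 784.75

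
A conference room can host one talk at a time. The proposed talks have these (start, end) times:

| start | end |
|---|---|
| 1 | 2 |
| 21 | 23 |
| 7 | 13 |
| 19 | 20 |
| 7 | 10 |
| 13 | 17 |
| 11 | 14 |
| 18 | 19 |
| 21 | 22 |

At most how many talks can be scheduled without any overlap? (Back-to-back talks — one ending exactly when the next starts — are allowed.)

6

Sorted by end: (1,2)  (7,10)  (7,13)  (11,14)  (13,17)  (18,19)  (19,20)  (21,22)  (21,23)
take (1,2); take (7,10); take (11,14); skip (13,17); take (18,19); take (19,20); take (21,22).
Selected 6 talks.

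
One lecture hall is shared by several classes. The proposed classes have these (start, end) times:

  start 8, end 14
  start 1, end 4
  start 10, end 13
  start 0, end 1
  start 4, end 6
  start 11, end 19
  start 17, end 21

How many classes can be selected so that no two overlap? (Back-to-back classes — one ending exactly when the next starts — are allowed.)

Sort by end time and greedily take each interval whose start is ≥ the last chosen end.
By end time: (0,1), (1,4), (4,6), (10,13), (8,14), (11,19), (17,21).
Pick (0,1); next start ≥ 1 → (1,4); next start ≥ 4 → (4,6); next start ≥ 6 → (10,13); next start ≥ 13 → (17,21).
Selected 5 classes.

5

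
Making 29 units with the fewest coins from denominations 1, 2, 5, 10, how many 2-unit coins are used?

2

Use the largest denomination that fits, subtract, and repeat.
29 = 2×10 + 1×5 + 2×2
Count of 2: 2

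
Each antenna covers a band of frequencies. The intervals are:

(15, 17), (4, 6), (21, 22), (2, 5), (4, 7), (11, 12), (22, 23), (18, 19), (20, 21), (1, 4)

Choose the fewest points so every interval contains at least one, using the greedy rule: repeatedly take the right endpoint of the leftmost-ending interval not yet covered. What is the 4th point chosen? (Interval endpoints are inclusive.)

19

Sort by right endpoint; whenever an interval is uncovered, place a point at its right end.
Sorted: [1,4] [2,5] [4,6] [4,7] [11,12] [15,17] [18,19] [20,21] [21,22] [22,23]
{[1,4],[2,5],[4,6],[4,7]} hit by 4; {[11,12]} hit by 12; {[15,17]} hit by 17; {[18,19]} hit by 19; {[20,21],[21,22]} hit by 21; {[22,23]} hit by 23.
Points: 4, 12, 17, 19, 21, 23 (6 total).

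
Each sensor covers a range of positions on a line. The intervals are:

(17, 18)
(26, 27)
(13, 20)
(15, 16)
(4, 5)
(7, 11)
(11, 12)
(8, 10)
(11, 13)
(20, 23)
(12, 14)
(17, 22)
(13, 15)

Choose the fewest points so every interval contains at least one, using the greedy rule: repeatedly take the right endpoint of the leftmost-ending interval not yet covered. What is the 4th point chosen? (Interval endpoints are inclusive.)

Sort by right endpoint; whenever an interval is uncovered, place a point at its right end.
Sorted: [4,5] [8,10] [7,11] [11,12] [11,13] [12,14] [13,15] [15,16] [17,18] [13,20] [17,22] [20,23] [26,27]
{[4,5]} hit by 5; {[8,10],[7,11]} hit by 10; {[11,12],[11,13],[12,14]} hit by 12; {[13,15],[15,16]} hit by 15; {[17,18],[13,20],[17,22]} hit by 18; {[20,23]} hit by 23; {[26,27]} hit by 27.
Points: 5, 10, 12, 15, 18, 23, 27 (7 total).

15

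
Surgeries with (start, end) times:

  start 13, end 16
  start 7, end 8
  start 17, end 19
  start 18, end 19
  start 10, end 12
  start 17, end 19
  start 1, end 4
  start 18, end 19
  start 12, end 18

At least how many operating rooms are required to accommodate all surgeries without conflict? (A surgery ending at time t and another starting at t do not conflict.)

4

Count concurrent intervals with a sweep; the peak is the room count.
Events (time:±→running): 1:+→1 4:-→0 7:+→1 8:-→0 10:+→1 12:-→0 12:+→1 13:+→2 16:-→1 17:+→2 17:+→3 18:-→2 18:+→3 18:+→4 … peak 4.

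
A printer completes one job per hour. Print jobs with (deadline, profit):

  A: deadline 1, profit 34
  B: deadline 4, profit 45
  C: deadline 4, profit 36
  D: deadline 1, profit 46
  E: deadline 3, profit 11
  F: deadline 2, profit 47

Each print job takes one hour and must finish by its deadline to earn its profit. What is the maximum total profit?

174

Profit order: F=47 D=46 B=45 C=36 A=34 E=11
Assign: F→slot 2, D→slot 1, B→slot 4, C→slot 3, A skipped, E skipped.
Slots: [1:D] [2:F] [3:C] [4:B]
Profit = 46 + 47 + 36 + 45 = 174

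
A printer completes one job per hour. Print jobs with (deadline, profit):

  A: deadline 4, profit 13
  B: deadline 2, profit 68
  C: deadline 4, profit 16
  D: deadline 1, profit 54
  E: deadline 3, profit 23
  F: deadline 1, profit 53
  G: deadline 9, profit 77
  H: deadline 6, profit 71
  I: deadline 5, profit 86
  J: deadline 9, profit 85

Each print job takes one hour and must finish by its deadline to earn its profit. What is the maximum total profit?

Sort by profit descending; place each in the latest free slot ≤ its deadline.
By profit: I(d5,86), J(d9,85), G(d9,77), H(d6,71), B(d2,68), D(d1,54), F(d1,53), E(d3,23), C(d4,16), A(d4,13)
I→slot 5; J→slot 9; G→slot 8; H→slot 6; B→slot 2; D→slot 1; F skipped; E→slot 3; C→slot 4; A skipped.
Profit = 54 + 68 + 23 + 16 + 86 + 71 + 77 + 85 = 480

480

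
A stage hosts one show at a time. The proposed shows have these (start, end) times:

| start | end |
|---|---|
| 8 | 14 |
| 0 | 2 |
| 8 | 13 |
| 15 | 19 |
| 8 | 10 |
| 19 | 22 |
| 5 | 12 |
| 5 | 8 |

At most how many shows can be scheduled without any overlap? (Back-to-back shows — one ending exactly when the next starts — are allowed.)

Sorted by end: (0,2)  (5,8)  (8,10)  (5,12)  (8,13)  (8,14)  (15,19)  (19,22)
take (0,2); take (5,8); take (8,10); skip (8,13); take (15,19); take (19,22).
Selected 5 shows.

5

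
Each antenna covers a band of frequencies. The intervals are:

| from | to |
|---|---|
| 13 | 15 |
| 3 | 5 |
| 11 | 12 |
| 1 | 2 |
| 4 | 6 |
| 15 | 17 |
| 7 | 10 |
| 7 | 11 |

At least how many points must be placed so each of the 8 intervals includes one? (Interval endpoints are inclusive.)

Process intervals by earliest right end; each time one isn't hit yet, stab at its right endpoint.
Sorted: [1,2] [3,5] [4,6] [7,10] [7,11] [11,12] [13,15] [15,17]
{[1,2]} hit by 2; {[3,5],[4,6]} hit by 5; {[7,10],[7,11]} hit by 10; {[11,12]} hit by 12; {[13,15],[15,17]} hit by 15.
Points: 2, 5, 10, 12, 15 (5 total).

5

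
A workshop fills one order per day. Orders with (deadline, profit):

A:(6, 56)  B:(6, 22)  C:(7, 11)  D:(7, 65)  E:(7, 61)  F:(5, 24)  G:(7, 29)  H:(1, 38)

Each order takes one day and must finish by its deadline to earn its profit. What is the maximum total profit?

295

Sort by profit descending; place each in the latest free slot ≤ its deadline.
By profit: D(d7,65), E(d7,61), A(d6,56), H(d1,38), G(d7,29), F(d5,24), B(d6,22), C(d7,11)
D→slot 7; E→slot 6; A→slot 5; H→slot 1; G→slot 4; F→slot 3; B→slot 2; C skipped.
Profit = 38 + 22 + 24 + 29 + 56 + 61 + 65 = 295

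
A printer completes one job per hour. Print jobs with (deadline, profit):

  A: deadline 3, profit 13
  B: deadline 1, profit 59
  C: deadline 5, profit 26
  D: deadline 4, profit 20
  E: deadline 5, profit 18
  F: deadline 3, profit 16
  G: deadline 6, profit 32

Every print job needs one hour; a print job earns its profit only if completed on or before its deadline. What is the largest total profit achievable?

Sort by profit descending; place each in the latest free slot ≤ its deadline.
By profit: B(d1,59), G(d6,32), C(d5,26), D(d4,20), E(d5,18), F(d3,16), A(d3,13)
B→slot 1; G→slot 6; C→slot 5; D→slot 4; E→slot 3; F→slot 2; A skipped.
Profit = 59 + 16 + 18 + 20 + 26 + 32 = 171

171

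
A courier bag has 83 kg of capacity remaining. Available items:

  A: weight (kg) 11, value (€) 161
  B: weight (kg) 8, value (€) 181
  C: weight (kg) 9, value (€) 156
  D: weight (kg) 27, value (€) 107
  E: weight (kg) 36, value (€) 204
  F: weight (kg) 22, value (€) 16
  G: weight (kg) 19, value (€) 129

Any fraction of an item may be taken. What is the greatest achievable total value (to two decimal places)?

831.00

Greedy by value/weight ratio, highest first.
Order: B (181/8=22.62) > C (156/9=17.33) > A (161/11=14.64) > G (129/19=6.79) > E (204/36=5.67) > D (107/27=3.96) > F (16/22=0.73)
Fill: take B (8 @ 181) → take C (9 @ 156) → take A (11 @ 161) → take G (19 @ 129) → take E (36 @ 204); 83/83 used.
Total value = 831.00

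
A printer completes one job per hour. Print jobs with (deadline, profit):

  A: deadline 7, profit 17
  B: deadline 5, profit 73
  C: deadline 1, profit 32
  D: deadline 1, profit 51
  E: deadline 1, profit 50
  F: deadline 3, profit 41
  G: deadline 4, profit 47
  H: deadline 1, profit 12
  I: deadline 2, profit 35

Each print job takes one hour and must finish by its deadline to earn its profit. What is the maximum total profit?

Sort by profit descending; place each in the latest free slot ≤ its deadline.
By profit: B(d5,73), D(d1,51), E(d1,50), G(d4,47), F(d3,41), I(d2,35), C(d1,32), A(d7,17), H(d1,12)
B→slot 5; D→slot 1; E skipped; G→slot 4; F→slot 3; I→slot 2; C skipped; A→slot 7; H skipped.
Profit = 51 + 35 + 41 + 47 + 73 + 17 = 264

264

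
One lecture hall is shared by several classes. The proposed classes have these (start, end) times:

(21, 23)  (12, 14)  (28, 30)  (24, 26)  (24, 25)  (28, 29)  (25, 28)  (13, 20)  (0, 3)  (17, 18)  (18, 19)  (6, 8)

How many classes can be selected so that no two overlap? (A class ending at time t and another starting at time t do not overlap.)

9

Order by finish time; keep every interval that doesn't clash with the previous kept one.
By end time: (0,3), (6,8), (12,14), (17,18), (18,19), (13,20), (21,23), (24,25), (24,26), (25,28), (28,29), (28,30).
Pick (0,3); next start ≥ 3 → (6,8); next start ≥ 8 → (12,14); next start ≥ 14 → (17,18); next start ≥ 18 → (18,19); next start ≥ 19 → (21,23); next start ≥ 23 → (24,25); next start ≥ 25 → (25,28); next start ≥ 28 → (28,29).
Selected 9 classes.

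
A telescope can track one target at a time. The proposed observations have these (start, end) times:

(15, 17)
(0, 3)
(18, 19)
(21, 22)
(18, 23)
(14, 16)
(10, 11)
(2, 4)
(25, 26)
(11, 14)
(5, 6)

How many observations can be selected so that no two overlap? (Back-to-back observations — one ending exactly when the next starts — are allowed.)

8

Greedy by earliest finish: after sorting by end time, pick each interval compatible with the last pick.
Sorted by end: (0,3)  (2,4)  (5,6)  (10,11)  (11,14)  (14,16)  (15,17)  (18,19)  (21,22)  (18,23)  (25,26)
take (0,3); take (5,6); take (10,11); take (11,14); take (14,16); take (18,19); take (21,22); skip (18,23); take (25,26).
Selected 8 observations.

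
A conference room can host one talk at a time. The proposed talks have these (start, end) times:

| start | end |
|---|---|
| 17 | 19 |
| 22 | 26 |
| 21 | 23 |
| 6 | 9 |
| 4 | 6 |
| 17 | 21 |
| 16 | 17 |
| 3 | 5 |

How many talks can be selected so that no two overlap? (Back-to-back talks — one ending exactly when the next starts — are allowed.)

5

Order by finish time; keep every interval that doesn't clash with the previous kept one.
Sorted by end: (3,5)  (4,6)  (6,9)  (16,17)  (17,19)  (17,21)  (21,23)  (22,26)
take (3,5); skip (4,6); take (6,9); take (16,17); take (17,19); take (21,23); skip (22,26).
Selected 5 talks.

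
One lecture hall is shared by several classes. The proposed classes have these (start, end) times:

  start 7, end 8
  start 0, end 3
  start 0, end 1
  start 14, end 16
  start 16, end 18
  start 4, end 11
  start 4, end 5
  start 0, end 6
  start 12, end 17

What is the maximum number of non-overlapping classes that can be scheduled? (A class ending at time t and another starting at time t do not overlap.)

By end time: (0,1), (0,3), (4,5), (0,6), (7,8), (4,11), (14,16), (12,17), (16,18).
Pick (0,1); next start ≥ 1 → (4,5); next start ≥ 5 → (7,8); next start ≥ 8 → (14,16); next start ≥ 16 → (16,18).
Selected 5 classes.

5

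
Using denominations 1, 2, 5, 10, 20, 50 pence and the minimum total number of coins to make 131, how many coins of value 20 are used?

131 = 2×50 + 1×20 + 1×10 + 1×1
Count of 20: 1

1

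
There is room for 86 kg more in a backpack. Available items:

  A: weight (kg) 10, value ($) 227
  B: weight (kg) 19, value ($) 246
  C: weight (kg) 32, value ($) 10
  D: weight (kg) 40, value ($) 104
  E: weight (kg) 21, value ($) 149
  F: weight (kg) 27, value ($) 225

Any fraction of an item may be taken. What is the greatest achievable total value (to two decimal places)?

870.40

Greedy by value/weight ratio, highest first.
Order: A (227/10=22.70) > B (246/19=12.95) > F (225/27=8.33) > E (149/21=7.10) > D (104/40=2.60) > C (10/32=0.31)
Fill: take A (10 @ 227) → take B (19 @ 246) → take F (27 @ 225) → take E (21 @ 149) → take 9/40 of D → 23.40; 86/86 used.
Total value = 870.40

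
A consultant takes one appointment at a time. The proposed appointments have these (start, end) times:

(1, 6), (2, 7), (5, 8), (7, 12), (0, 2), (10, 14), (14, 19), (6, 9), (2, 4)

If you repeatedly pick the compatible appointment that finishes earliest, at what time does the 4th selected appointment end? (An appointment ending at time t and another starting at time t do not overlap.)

Greedy by earliest finish: after sorting by end time, pick each interval compatible with the last pick.
By end time: (0,2), (2,4), (1,6), (2,7), (5,8), (6,9), (7,12), (10,14), (14,19).
Pick (0,2); next start ≥ 2 → (2,4); next start ≥ 4 → (5,8); next start ≥ 8 → (10,14); next start ≥ 14 → (14,19).
Selected: (0,2) (2,4) (5,8) (10,14) (14,19)

14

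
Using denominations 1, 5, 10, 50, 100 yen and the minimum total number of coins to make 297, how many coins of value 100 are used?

2

Greedy: take as many of the largest coin as possible, then repeat with the remainder.
297 − 2×100→97 − 1×50→47 − 4×10→7 − 1×5→2 − 2×1→0
Count of 100: 2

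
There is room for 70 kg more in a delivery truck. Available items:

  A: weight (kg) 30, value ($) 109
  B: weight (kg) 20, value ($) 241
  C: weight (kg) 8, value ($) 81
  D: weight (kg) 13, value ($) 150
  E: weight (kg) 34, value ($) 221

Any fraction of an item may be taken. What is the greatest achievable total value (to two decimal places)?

660.50

Sort by value per unit weight and fill in that order.
Ratios (sorted): B 12.05, D 11.54, C 10.12, E 6.50, A 3.63
take B (20 @ 241); take D (13 @ 150); take C (8 @ 81); take 29/34 of E → 188.50. Capacity used 70/70.
Total value = 660.50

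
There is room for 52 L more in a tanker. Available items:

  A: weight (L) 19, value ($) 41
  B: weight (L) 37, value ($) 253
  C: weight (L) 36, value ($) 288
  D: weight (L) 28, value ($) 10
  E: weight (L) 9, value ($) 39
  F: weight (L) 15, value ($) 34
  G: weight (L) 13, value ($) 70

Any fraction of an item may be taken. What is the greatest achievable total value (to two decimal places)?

397.41

Order: C (288/36=8.00) > B (253/37=6.84) > G (70/13=5.38) > E (39/9=4.33) > F (34/15=2.27) > A (41/19=2.16) > D (10/28=0.36)
Fill: take C (36 @ 288) → take 16/37 of B → 109.41; 52/52 used.
Total value = 397.41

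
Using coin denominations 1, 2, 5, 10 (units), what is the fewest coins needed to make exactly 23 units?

4

Greedy: take as many of the largest coin as possible, then repeat with the remainder.
23 − 2×10→3 − 1×2→1 − 1×1→0
Total coins = 2 + 1 + 1 = 4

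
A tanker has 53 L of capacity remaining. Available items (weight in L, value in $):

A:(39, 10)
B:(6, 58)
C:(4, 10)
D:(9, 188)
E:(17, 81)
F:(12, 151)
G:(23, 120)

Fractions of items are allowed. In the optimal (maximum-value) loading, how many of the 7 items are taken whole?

Order: D (188/9=20.89) > F (151/12=12.58) > B (58/6=9.67) > G (120/23=5.22) > E (81/17=4.76) > C (10/4=2.50) > A (10/39=0.26)
Fill: take D (9 @ 188) → take F (12 @ 151) → take B (6 @ 58) → take G (23 @ 120) → take 3/17 of E → 14.29; 53/53 used.
4 item(s) taken whole; one partial (take 3/17 of E).

4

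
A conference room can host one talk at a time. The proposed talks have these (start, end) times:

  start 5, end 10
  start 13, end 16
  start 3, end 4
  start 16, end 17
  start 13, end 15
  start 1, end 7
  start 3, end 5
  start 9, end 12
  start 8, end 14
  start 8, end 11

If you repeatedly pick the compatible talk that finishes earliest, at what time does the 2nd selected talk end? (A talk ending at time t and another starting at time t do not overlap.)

10

Sort by end time and greedily take each interval whose start is ≥ the last chosen end.
By end time: (3,4), (3,5), (1,7), (5,10), (8,11), (9,12), (8,14), (13,15), (13,16), (16,17).
Pick (3,4); next start ≥ 4 → (5,10); next start ≥ 10 → (13,15); next start ≥ 15 → (16,17).
Selected: (3,4) (5,10) (13,15) (16,17)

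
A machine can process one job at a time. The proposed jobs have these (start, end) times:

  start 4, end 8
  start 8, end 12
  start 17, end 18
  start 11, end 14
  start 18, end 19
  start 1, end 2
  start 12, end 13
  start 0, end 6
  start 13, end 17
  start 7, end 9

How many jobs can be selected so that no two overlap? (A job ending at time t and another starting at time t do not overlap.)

Greedy by earliest finish: after sorting by end time, pick each interval compatible with the last pick.
Sorted by end: (1,2)  (0,6)  (4,8)  (7,9)  (8,12)  (12,13)  (11,14)  (13,17)  (17,18)  (18,19)
take (1,2); take (4,8); take (8,12); take (12,13); take (13,17); take (17,18); take (18,19).
Selected 7 jobs.

7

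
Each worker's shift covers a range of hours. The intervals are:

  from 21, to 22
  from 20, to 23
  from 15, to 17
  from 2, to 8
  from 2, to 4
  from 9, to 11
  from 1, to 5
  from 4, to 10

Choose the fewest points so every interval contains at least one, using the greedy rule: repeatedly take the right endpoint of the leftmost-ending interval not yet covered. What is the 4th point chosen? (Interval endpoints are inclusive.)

22

Sort by right endpoint; whenever an interval is uncovered, place a point at its right end.
Sorted: [2,4] [1,5] [2,8] [4,10] [9,11] [15,17] [21,22] [20,23]
{[2,4],[1,5],[2,8],[4,10]} hit by 4; {[9,11]} hit by 11; {[15,17]} hit by 17; {[21,22],[20,23]} hit by 22.
Points: 4, 11, 17, 22 (4 total).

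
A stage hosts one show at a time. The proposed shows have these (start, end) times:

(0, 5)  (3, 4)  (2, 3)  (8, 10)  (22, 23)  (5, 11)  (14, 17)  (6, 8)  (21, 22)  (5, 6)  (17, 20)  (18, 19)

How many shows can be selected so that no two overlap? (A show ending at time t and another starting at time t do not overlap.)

9

By end time: (2,3), (3,4), (0,5), (5,6), (6,8), (8,10), (5,11), (14,17), (18,19), (17,20), (21,22), (22,23).
Pick (2,3); next start ≥ 3 → (3,4); next start ≥ 4 → (5,6); next start ≥ 6 → (6,8); next start ≥ 8 → (8,10); next start ≥ 10 → (14,17); next start ≥ 17 → (18,19); next start ≥ 19 → (21,22); next start ≥ 22 → (22,23).
Selected 9 shows.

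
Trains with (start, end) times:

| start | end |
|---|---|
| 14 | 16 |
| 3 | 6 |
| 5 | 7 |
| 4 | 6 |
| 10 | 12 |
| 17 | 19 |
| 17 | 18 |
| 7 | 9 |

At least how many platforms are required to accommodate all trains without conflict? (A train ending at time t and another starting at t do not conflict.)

3

Count concurrent intervals with a sweep; the peak is the room count.
starts: [3, 4, 5, 7, 10, 14, 17, 17]
ends:   [6, 6, 7, 9, 12, 16, 18, 19]
s3→1 s4→2 s5→3  — peak 3.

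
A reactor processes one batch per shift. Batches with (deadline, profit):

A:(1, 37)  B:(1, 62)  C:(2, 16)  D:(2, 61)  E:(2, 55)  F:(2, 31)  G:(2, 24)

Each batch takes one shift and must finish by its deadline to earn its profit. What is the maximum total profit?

123

Sort by profit descending; place each in the latest free slot ≤ its deadline.
By profit: B(d1,62), D(d2,61), E(d2,55), A(d1,37), F(d2,31), G(d2,24), C(d2,16)
B→slot 1; D→slot 2; E skipped; A skipped; F skipped; G skipped; C skipped.
Profit = 62 + 61 = 123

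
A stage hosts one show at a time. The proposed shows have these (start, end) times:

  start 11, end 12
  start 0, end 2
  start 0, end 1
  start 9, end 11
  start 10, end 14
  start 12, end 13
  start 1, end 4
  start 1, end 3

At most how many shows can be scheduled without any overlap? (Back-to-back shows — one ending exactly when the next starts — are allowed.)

Greedy by earliest finish: after sorting by end time, pick each interval compatible with the last pick.
Sorted by end: (0,1)  (0,2)  (1,3)  (1,4)  (9,11)  (11,12)  (12,13)  (10,14)
take (0,1); take (1,3); skip (1,4); take (9,11); take (11,12); take (12,13); skip (10,14).
Selected 5 shows.

5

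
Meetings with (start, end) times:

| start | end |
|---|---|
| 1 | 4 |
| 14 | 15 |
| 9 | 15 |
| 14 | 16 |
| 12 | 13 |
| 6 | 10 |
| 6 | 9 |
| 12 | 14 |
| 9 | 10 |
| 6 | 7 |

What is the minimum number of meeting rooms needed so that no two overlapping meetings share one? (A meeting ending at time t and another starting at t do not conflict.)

3

Count concurrent intervals with a sweep; the peak is the room count.
starts: [1, 6, 6, 6, 9, 9, 12, 12, 14, 14]
ends:   [4, 7, 9, 10, 10, 13, 14, 15, 15, 16]
s1→1 e4→0 s6→1 s6→2 s6→3  — peak 3.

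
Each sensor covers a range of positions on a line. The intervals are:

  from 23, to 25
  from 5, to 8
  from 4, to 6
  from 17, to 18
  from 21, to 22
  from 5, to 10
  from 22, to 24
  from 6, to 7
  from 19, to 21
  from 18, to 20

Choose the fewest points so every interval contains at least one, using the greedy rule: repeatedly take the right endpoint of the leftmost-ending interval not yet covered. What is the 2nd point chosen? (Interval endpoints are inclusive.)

18

Sorted: [4,6] [6,7] [5,8] [5,10] [17,18] [18,20] [19,21] [21,22] [22,24] [23,25]
{[4,6],[6,7],[5,8],[5,10]} hit by 6; {[17,18],[18,20]} hit by 18; {[19,21],[21,22]} hit by 21; {[22,24],[23,25]} hit by 24.
Points: 6, 18, 21, 24 (4 total).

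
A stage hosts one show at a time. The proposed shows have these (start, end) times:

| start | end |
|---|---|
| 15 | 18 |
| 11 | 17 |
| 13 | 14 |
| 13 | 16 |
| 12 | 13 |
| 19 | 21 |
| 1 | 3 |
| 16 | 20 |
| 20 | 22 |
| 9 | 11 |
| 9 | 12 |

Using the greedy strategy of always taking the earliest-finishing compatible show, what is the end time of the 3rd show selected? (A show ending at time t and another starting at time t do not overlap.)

13

Order by finish time; keep every interval that doesn't clash with the previous kept one.
By end time: (1,3), (9,11), (9,12), (12,13), (13,14), (13,16), (11,17), (15,18), (16,20), (19,21), (20,22).
Pick (1,3); next start ≥ 3 → (9,11); next start ≥ 11 → (12,13); next start ≥ 13 → (13,14); next start ≥ 14 → (15,18); next start ≥ 18 → (19,21).
Selected: (1,3) (9,11) (12,13) (13,14) (15,18) (19,21)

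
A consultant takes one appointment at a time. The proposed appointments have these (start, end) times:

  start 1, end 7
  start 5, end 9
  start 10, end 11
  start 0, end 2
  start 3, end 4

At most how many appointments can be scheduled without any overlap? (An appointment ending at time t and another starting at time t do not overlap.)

By end time: (0,2), (3,4), (1,7), (5,9), (10,11).
Pick (0,2); next start ≥ 2 → (3,4); next start ≥ 4 → (5,9); next start ≥ 9 → (10,11).
Selected 4 appointments.

4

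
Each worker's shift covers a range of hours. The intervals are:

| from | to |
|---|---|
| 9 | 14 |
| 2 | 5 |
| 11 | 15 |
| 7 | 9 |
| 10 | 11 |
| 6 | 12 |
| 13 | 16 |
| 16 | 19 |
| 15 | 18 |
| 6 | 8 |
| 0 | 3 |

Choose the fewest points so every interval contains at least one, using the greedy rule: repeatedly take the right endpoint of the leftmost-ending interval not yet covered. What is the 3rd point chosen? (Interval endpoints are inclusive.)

Sorted: [0,3] [2,5] [6,8] [7,9] [10,11] [6,12] [9,14] [11,15] [13,16] [15,18] [16,19]
{[0,3],[2,5]} hit by 3; {[6,8],[7,9]} hit by 8; {[10,11],[6,12],[9,14],[11,15]} hit by 11; {[13,16],[15,18],[16,19]} hit by 16.
Points: 3, 8, 11, 16 (4 total).

11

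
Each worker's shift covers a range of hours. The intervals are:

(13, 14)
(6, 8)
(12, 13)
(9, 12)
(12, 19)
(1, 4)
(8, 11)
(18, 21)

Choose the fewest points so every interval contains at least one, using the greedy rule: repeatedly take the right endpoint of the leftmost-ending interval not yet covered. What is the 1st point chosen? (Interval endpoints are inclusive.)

Process intervals by earliest right end; each time one isn't hit yet, stab at its right endpoint.
Sorted: [1,4] [6,8] [8,11] [9,12] [12,13] [13,14] [12,19] [18,21]
{[1,4]} hit by 4; {[6,8],[8,11]} hit by 8; {[9,12],[12,13]} hit by 12; {[13,14],[12,19]} hit by 14; {[18,21]} hit by 21.
Points: 4, 8, 12, 14, 21 (5 total).

4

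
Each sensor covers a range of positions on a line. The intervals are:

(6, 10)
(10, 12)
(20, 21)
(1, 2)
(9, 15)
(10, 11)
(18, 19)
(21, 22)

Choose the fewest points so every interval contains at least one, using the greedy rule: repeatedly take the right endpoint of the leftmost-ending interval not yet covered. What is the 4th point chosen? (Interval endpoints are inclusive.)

21

Sort by right endpoint; whenever an interval is uncovered, place a point at its right end.
By right end: [1,2]  [6,10]  [10,11]  [10,12]  [9,15]  [18,19]  [20,21]  [21,22]
[1,2] uncovered → point at 2; [6,10] uncovered → point at 10; [18,19] uncovered → point at 19; [20,21] uncovered → point at 21.
Points: 2, 10, 19, 21 (4 total).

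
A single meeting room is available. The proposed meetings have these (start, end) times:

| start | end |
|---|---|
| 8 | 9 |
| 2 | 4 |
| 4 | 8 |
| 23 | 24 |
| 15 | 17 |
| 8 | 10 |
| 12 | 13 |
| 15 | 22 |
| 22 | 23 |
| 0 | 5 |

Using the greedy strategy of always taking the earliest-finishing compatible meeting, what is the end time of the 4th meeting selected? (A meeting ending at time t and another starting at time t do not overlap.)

13

Order by finish time; keep every interval that doesn't clash with the previous kept one.
Sorted by end: (2,4)  (0,5)  (4,8)  (8,9)  (8,10)  (12,13)  (15,17)  (15,22)  (22,23)  (23,24)
take (2,4); take (4,8); take (8,9); skip (8,10); take (12,13); take (15,17); take (22,23); take (23,24).
Selected: (2,4) (4,8) (8,9) (12,13) (15,17) (22,23) (23,24)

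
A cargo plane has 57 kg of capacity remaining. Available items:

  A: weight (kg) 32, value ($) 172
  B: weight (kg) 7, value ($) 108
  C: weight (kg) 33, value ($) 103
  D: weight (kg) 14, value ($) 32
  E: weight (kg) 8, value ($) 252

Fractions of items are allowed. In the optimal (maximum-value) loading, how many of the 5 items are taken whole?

3

Sort by value per unit weight and fill in that order.
Ratios (sorted): E 31.50, B 15.43, A 5.38, C 3.12, D 2.29
take E (8 @ 252); take B (7 @ 108); take A (32 @ 172); take 10/33 of C → 31.21. Capacity used 57/57.
3 item(s) taken whole; one partial (take 10/33 of C).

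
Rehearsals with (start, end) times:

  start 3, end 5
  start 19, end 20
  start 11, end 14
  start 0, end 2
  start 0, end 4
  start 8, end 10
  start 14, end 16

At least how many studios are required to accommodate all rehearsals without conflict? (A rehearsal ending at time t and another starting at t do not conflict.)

2

Events (time:±→running): 0:+→1 0:+→2 … peak 2.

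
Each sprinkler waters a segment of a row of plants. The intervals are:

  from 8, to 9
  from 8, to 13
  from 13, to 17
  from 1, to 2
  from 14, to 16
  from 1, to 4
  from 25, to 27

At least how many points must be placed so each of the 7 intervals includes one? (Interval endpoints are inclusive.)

4

By right end: [1,2]  [1,4]  [8,9]  [8,13]  [14,16]  [13,17]  [25,27]
[1,2] uncovered → point at 2; [8,9] uncovered → point at 9; [14,16] uncovered → point at 16; [25,27] uncovered → point at 27.
Points: 2, 9, 16, 27 (4 total).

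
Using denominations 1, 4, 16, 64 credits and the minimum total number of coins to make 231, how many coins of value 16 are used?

2

231 − 3×64→39 − 2×16→7 − 1×4→3 − 3×1→0
Count of 16: 2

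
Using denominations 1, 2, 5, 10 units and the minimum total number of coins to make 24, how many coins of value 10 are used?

24 = 2×10 + 2×2
Count of 10: 2

2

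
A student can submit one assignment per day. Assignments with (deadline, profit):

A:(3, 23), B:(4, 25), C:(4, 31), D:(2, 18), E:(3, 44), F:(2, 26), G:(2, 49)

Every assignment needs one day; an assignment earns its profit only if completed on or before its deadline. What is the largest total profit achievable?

150

Sort by profit descending; place each in the latest free slot ≤ its deadline.
Profit order: G=49 E=44 C=31 F=26 B=25 A=23 D=18
Assign: G→slot 2, E→slot 3, C→slot 4, F→slot 1, B skipped, A skipped, D skipped.
Slots: [1:F] [2:G] [3:E] [4:C]
Profit = 26 + 49 + 44 + 31 = 150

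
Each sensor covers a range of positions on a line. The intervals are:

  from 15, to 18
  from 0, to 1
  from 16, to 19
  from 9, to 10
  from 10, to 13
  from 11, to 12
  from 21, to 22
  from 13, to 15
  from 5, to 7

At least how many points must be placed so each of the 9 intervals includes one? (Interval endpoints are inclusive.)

7

Sorted: [0,1] [5,7] [9,10] [11,12] [10,13] [13,15] [15,18] [16,19] [21,22]
{[0,1]} hit by 1; {[5,7]} hit by 7; {[9,10]} hit by 10; {[11,12],[10,13]} hit by 12; {[13,15],[15,18]} hit by 15; {[16,19]} hit by 19; {[21,22]} hit by 22.
Points: 1, 7, 10, 12, 15, 19, 22 (7 total).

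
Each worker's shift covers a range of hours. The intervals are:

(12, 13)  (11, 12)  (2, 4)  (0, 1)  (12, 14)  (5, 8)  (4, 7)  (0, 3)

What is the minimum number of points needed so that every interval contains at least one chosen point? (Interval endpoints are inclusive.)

4

Sort by right endpoint; whenever an interval is uncovered, place a point at its right end.
By right end: [0,1]  [0,3]  [2,4]  [4,7]  [5,8]  [11,12]  [12,13]  [12,14]
[0,1] uncovered → point at 1; [2,4] uncovered → point at 4; [5,8] uncovered → point at 8; [11,12] uncovered → point at 12.
Points: 1, 4, 8, 12 (4 total).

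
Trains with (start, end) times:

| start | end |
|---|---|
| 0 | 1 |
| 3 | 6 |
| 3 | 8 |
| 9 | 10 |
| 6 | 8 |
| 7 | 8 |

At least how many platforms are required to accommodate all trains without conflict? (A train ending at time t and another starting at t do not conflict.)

The answer is the maximum number of intervals overlapping at any instant.
Events (time:±→running): 0:+→1 1:-→0 3:+→1 3:+→2 6:-→1 6:+→2 7:+→3 … peak 3.

3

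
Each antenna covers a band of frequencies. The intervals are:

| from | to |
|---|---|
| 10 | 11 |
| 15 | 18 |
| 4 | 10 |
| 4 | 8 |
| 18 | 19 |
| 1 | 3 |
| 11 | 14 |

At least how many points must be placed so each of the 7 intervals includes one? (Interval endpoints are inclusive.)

Process intervals by earliest right end; each time one isn't hit yet, stab at its right endpoint.
Sorted: [1,3] [4,8] [4,10] [10,11] [11,14] [15,18] [18,19]
{[1,3]} hit by 3; {[4,8],[4,10]} hit by 8; {[10,11],[11,14]} hit by 11; {[15,18],[18,19]} hit by 18.
Points: 3, 8, 11, 18 (4 total).

4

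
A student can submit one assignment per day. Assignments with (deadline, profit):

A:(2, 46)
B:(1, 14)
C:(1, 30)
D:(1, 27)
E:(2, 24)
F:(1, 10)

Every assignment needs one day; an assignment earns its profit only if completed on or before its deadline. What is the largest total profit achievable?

Profit order: A=46 C=30 D=27 E=24 B=14 F=10
Assign: A→slot 2, C→slot 1, D skipped, E skipped, B skipped, F skipped.
Slots: [1:C] [2:A]
Profit = 30 + 46 = 76

76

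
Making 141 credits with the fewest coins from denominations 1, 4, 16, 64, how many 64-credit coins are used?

2

141 = 2×64 + 3×4 + 1×1
Count of 64: 2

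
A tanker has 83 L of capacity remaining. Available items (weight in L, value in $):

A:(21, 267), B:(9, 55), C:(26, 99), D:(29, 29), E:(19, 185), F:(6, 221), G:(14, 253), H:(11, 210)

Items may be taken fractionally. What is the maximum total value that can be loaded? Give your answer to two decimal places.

1202.42

Ratios (sorted): F 36.83, H 19.09, G 18.07, A 12.71, E 9.74, B 6.11, C 3.81, D 1.00
take F (6 @ 221); take H (11 @ 210); take G (14 @ 253); take A (21 @ 267); take E (19 @ 185); take B (9 @ 55); take 3/26 of C → 11.42. Capacity used 83/83.
Total value = 1202.42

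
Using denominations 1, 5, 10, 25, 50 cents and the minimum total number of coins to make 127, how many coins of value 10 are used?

Greedy: take as many of the largest coin as possible, then repeat with the remainder.
127 − 2×50→27 − 1×25→2 − 2×1→0
Count of 10: 0

0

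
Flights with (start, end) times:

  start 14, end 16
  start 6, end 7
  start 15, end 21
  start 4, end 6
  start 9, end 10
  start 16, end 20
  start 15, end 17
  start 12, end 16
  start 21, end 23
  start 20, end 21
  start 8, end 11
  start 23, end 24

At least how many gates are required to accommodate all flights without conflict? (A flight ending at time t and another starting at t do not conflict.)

4

Events (time:±→running): 4:+→1 6:-→0 6:+→1 7:-→0 8:+→1 9:+→2 10:-→1 11:-→0 12:+→1 14:+→2 15:+→3 15:+→4 … peak 4.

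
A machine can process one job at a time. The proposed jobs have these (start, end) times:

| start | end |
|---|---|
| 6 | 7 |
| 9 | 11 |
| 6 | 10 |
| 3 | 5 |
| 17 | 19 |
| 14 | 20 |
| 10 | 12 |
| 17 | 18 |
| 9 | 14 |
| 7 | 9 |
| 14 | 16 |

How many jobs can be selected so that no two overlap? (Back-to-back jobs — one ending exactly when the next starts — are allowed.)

Sorted by end: (3,5)  (6,7)  (7,9)  (6,10)  (9,11)  (10,12)  (9,14)  (14,16)  (17,18)  (17,19)  (14,20)
take (3,5); take (6,7); take (7,9); take (9,11); take (14,16); take (17,18).
Selected 6 jobs.

6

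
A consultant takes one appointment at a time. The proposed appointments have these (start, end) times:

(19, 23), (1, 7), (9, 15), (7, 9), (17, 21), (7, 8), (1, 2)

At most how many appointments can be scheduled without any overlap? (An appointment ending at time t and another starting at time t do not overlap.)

Sorted by end: (1,2)  (1,7)  (7,8)  (7,9)  (9,15)  (17,21)  (19,23)
take (1,2); take (7,8); take (9,15); take (17,21).
Selected 4 appointments.

4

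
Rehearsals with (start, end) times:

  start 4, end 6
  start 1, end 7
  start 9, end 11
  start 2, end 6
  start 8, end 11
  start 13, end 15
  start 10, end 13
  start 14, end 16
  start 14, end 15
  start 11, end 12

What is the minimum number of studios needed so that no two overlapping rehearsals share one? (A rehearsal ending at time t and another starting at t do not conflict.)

Count concurrent intervals with a sweep; the peak is the room count.
Events (time:±→running): 1:+→1 2:+→2 4:+→3 … peak 3.

3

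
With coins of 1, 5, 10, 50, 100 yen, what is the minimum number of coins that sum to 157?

157 = 1×100 + 1×50 + 1×5 + 2×1
Total coins = 1 + 1 + 1 + 2 = 5

5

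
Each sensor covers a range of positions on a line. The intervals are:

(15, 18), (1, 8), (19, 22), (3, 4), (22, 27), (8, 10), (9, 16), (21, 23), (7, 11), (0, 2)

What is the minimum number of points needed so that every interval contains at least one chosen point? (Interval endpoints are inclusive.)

5

Process intervals by earliest right end; each time one isn't hit yet, stab at its right endpoint.
Sorted: [0,2] [3,4] [1,8] [8,10] [7,11] [9,16] [15,18] [19,22] [21,23] [22,27]
{[0,2]} hit by 2; {[3,4],[1,8]} hit by 4; {[8,10],[7,11],[9,16]} hit by 10; {[15,18]} hit by 18; {[19,22],[21,23],[22,27]} hit by 22.
Points: 2, 4, 10, 18, 22 (5 total).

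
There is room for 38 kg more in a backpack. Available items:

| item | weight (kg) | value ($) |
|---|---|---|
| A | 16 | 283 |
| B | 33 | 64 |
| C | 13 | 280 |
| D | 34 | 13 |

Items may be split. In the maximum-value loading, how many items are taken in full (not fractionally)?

2

Sort by value per unit weight and fill in that order.
Order: C (280/13=21.54) > A (283/16=17.69) > B (64/33=1.94) > D (13/34=0.38)
Fill: take C (13 @ 280) → take A (16 @ 283) → take 9/33 of B → 17.45; 38/38 used.
2 item(s) taken whole; one partial (take 9/33 of B).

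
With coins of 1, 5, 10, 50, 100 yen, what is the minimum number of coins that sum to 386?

9

Greedy: take as many of the largest coin as possible, then repeat with the remainder.
386 = 3×100 + 1×50 + 3×10 + 1×5 + 1×1
Total coins = 3 + 1 + 3 + 1 + 1 = 9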